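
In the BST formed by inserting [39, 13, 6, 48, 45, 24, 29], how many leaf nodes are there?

Tree built from: [39, 13, 6, 48, 45, 24, 29]
Tree (level-order array): [39, 13, 48, 6, 24, 45, None, None, None, None, 29]
Rule: A leaf has 0 children.
Per-node child counts:
  node 39: 2 child(ren)
  node 13: 2 child(ren)
  node 6: 0 child(ren)
  node 24: 1 child(ren)
  node 29: 0 child(ren)
  node 48: 1 child(ren)
  node 45: 0 child(ren)
Matching nodes: [6, 29, 45]
Count of leaf nodes: 3


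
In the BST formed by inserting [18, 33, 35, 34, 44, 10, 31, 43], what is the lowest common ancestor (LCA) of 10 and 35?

Tree insertion order: [18, 33, 35, 34, 44, 10, 31, 43]
Tree (level-order array): [18, 10, 33, None, None, 31, 35, None, None, 34, 44, None, None, 43]
In a BST, the LCA of p=10, q=35 is the first node v on the
root-to-leaf path with p <= v <= q (go left if both < v, right if both > v).
Walk from root:
  at 18: 10 <= 18 <= 35, this is the LCA
LCA = 18


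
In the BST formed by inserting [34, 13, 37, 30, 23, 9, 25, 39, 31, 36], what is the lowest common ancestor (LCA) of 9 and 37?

Tree insertion order: [34, 13, 37, 30, 23, 9, 25, 39, 31, 36]
Tree (level-order array): [34, 13, 37, 9, 30, 36, 39, None, None, 23, 31, None, None, None, None, None, 25]
In a BST, the LCA of p=9, q=37 is the first node v on the
root-to-leaf path with p <= v <= q (go left if both < v, right if both > v).
Walk from root:
  at 34: 9 <= 34 <= 37, this is the LCA
LCA = 34


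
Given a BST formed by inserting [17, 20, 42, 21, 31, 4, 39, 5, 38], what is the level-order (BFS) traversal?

Tree insertion order: [17, 20, 42, 21, 31, 4, 39, 5, 38]
Tree (level-order array): [17, 4, 20, None, 5, None, 42, None, None, 21, None, None, 31, None, 39, 38]
BFS from the root, enqueuing left then right child of each popped node:
  queue [17] -> pop 17, enqueue [4, 20], visited so far: [17]
  queue [4, 20] -> pop 4, enqueue [5], visited so far: [17, 4]
  queue [20, 5] -> pop 20, enqueue [42], visited so far: [17, 4, 20]
  queue [5, 42] -> pop 5, enqueue [none], visited so far: [17, 4, 20, 5]
  queue [42] -> pop 42, enqueue [21], visited so far: [17, 4, 20, 5, 42]
  queue [21] -> pop 21, enqueue [31], visited so far: [17, 4, 20, 5, 42, 21]
  queue [31] -> pop 31, enqueue [39], visited so far: [17, 4, 20, 5, 42, 21, 31]
  queue [39] -> pop 39, enqueue [38], visited so far: [17, 4, 20, 5, 42, 21, 31, 39]
  queue [38] -> pop 38, enqueue [none], visited so far: [17, 4, 20, 5, 42, 21, 31, 39, 38]
Result: [17, 4, 20, 5, 42, 21, 31, 39, 38]


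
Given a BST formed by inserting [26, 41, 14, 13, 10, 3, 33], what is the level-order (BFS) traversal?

Tree insertion order: [26, 41, 14, 13, 10, 3, 33]
Tree (level-order array): [26, 14, 41, 13, None, 33, None, 10, None, None, None, 3]
BFS from the root, enqueuing left then right child of each popped node:
  queue [26] -> pop 26, enqueue [14, 41], visited so far: [26]
  queue [14, 41] -> pop 14, enqueue [13], visited so far: [26, 14]
  queue [41, 13] -> pop 41, enqueue [33], visited so far: [26, 14, 41]
  queue [13, 33] -> pop 13, enqueue [10], visited so far: [26, 14, 41, 13]
  queue [33, 10] -> pop 33, enqueue [none], visited so far: [26, 14, 41, 13, 33]
  queue [10] -> pop 10, enqueue [3], visited so far: [26, 14, 41, 13, 33, 10]
  queue [3] -> pop 3, enqueue [none], visited so far: [26, 14, 41, 13, 33, 10, 3]
Result: [26, 14, 41, 13, 33, 10, 3]


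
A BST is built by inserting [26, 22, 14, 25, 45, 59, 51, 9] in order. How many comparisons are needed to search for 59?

Search path for 59: 26 -> 45 -> 59
Found: True
Comparisons: 3


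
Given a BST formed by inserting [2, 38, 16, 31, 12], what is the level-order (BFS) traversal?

Tree insertion order: [2, 38, 16, 31, 12]
Tree (level-order array): [2, None, 38, 16, None, 12, 31]
BFS from the root, enqueuing left then right child of each popped node:
  queue [2] -> pop 2, enqueue [38], visited so far: [2]
  queue [38] -> pop 38, enqueue [16], visited so far: [2, 38]
  queue [16] -> pop 16, enqueue [12, 31], visited so far: [2, 38, 16]
  queue [12, 31] -> pop 12, enqueue [none], visited so far: [2, 38, 16, 12]
  queue [31] -> pop 31, enqueue [none], visited so far: [2, 38, 16, 12, 31]
Result: [2, 38, 16, 12, 31]


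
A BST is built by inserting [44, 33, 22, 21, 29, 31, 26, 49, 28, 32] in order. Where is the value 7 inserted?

Starting tree (level order): [44, 33, 49, 22, None, None, None, 21, 29, None, None, 26, 31, None, 28, None, 32]
Insertion path: 44 -> 33 -> 22 -> 21
Result: insert 7 as left child of 21
Final tree (level order): [44, 33, 49, 22, None, None, None, 21, 29, 7, None, 26, 31, None, None, None, 28, None, 32]


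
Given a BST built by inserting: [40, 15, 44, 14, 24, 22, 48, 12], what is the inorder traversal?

Tree insertion order: [40, 15, 44, 14, 24, 22, 48, 12]
Tree (level-order array): [40, 15, 44, 14, 24, None, 48, 12, None, 22]
Inorder traversal: [12, 14, 15, 22, 24, 40, 44, 48]


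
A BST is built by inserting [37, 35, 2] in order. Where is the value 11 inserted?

Starting tree (level order): [37, 35, None, 2]
Insertion path: 37 -> 35 -> 2
Result: insert 11 as right child of 2
Final tree (level order): [37, 35, None, 2, None, None, 11]


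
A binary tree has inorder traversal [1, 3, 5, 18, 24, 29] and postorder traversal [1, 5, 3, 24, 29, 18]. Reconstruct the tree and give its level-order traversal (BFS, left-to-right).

Inorder:   [1, 3, 5, 18, 24, 29]
Postorder: [1, 5, 3, 24, 29, 18]
Algorithm: postorder visits root last, so walk postorder right-to-left;
each value is the root of the current inorder slice — split it at that
value, recurse on the right subtree first, then the left.
Recursive splits:
  root=18; inorder splits into left=[1, 3, 5], right=[24, 29]
  root=29; inorder splits into left=[24], right=[]
  root=24; inorder splits into left=[], right=[]
  root=3; inorder splits into left=[1], right=[5]
  root=5; inorder splits into left=[], right=[]
  root=1; inorder splits into left=[], right=[]
Reconstructed level-order: [18, 3, 29, 1, 5, 24]


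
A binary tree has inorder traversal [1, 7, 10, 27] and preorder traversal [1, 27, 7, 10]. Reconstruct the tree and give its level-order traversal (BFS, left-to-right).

Inorder:  [1, 7, 10, 27]
Preorder: [1, 27, 7, 10]
Algorithm: preorder visits root first, so consume preorder in order;
for each root, split the current inorder slice at that value into
left-subtree inorder and right-subtree inorder, then recurse.
Recursive splits:
  root=1; inorder splits into left=[], right=[7, 10, 27]
  root=27; inorder splits into left=[7, 10], right=[]
  root=7; inorder splits into left=[], right=[10]
  root=10; inorder splits into left=[], right=[]
Reconstructed level-order: [1, 27, 7, 10]


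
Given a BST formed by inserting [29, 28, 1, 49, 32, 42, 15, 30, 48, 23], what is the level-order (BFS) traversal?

Tree insertion order: [29, 28, 1, 49, 32, 42, 15, 30, 48, 23]
Tree (level-order array): [29, 28, 49, 1, None, 32, None, None, 15, 30, 42, None, 23, None, None, None, 48]
BFS from the root, enqueuing left then right child of each popped node:
  queue [29] -> pop 29, enqueue [28, 49], visited so far: [29]
  queue [28, 49] -> pop 28, enqueue [1], visited so far: [29, 28]
  queue [49, 1] -> pop 49, enqueue [32], visited so far: [29, 28, 49]
  queue [1, 32] -> pop 1, enqueue [15], visited so far: [29, 28, 49, 1]
  queue [32, 15] -> pop 32, enqueue [30, 42], visited so far: [29, 28, 49, 1, 32]
  queue [15, 30, 42] -> pop 15, enqueue [23], visited so far: [29, 28, 49, 1, 32, 15]
  queue [30, 42, 23] -> pop 30, enqueue [none], visited so far: [29, 28, 49, 1, 32, 15, 30]
  queue [42, 23] -> pop 42, enqueue [48], visited so far: [29, 28, 49, 1, 32, 15, 30, 42]
  queue [23, 48] -> pop 23, enqueue [none], visited so far: [29, 28, 49, 1, 32, 15, 30, 42, 23]
  queue [48] -> pop 48, enqueue [none], visited so far: [29, 28, 49, 1, 32, 15, 30, 42, 23, 48]
Result: [29, 28, 49, 1, 32, 15, 30, 42, 23, 48]


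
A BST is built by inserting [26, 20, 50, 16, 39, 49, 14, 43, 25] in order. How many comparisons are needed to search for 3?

Search path for 3: 26 -> 20 -> 16 -> 14
Found: False
Comparisons: 4


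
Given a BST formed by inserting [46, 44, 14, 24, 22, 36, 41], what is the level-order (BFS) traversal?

Tree insertion order: [46, 44, 14, 24, 22, 36, 41]
Tree (level-order array): [46, 44, None, 14, None, None, 24, 22, 36, None, None, None, 41]
BFS from the root, enqueuing left then right child of each popped node:
  queue [46] -> pop 46, enqueue [44], visited so far: [46]
  queue [44] -> pop 44, enqueue [14], visited so far: [46, 44]
  queue [14] -> pop 14, enqueue [24], visited so far: [46, 44, 14]
  queue [24] -> pop 24, enqueue [22, 36], visited so far: [46, 44, 14, 24]
  queue [22, 36] -> pop 22, enqueue [none], visited so far: [46, 44, 14, 24, 22]
  queue [36] -> pop 36, enqueue [41], visited so far: [46, 44, 14, 24, 22, 36]
  queue [41] -> pop 41, enqueue [none], visited so far: [46, 44, 14, 24, 22, 36, 41]
Result: [46, 44, 14, 24, 22, 36, 41]


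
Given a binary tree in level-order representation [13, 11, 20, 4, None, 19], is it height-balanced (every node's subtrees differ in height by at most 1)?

Tree (level-order array): [13, 11, 20, 4, None, 19]
Definition: a tree is height-balanced if, at every node, |h(left) - h(right)| <= 1 (empty subtree has height -1).
Bottom-up per-node check:
  node 4: h_left=-1, h_right=-1, diff=0 [OK], height=0
  node 11: h_left=0, h_right=-1, diff=1 [OK], height=1
  node 19: h_left=-1, h_right=-1, diff=0 [OK], height=0
  node 20: h_left=0, h_right=-1, diff=1 [OK], height=1
  node 13: h_left=1, h_right=1, diff=0 [OK], height=2
All nodes satisfy the balance condition.
Result: Balanced


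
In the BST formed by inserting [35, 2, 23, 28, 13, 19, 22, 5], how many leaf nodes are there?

Tree built from: [35, 2, 23, 28, 13, 19, 22, 5]
Tree (level-order array): [35, 2, None, None, 23, 13, 28, 5, 19, None, None, None, None, None, 22]
Rule: A leaf has 0 children.
Per-node child counts:
  node 35: 1 child(ren)
  node 2: 1 child(ren)
  node 23: 2 child(ren)
  node 13: 2 child(ren)
  node 5: 0 child(ren)
  node 19: 1 child(ren)
  node 22: 0 child(ren)
  node 28: 0 child(ren)
Matching nodes: [5, 22, 28]
Count of leaf nodes: 3


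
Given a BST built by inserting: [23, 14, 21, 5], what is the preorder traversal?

Tree insertion order: [23, 14, 21, 5]
Tree (level-order array): [23, 14, None, 5, 21]
Preorder traversal: [23, 14, 5, 21]


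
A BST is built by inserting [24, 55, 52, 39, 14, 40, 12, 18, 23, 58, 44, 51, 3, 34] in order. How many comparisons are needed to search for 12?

Search path for 12: 24 -> 14 -> 12
Found: True
Comparisons: 3


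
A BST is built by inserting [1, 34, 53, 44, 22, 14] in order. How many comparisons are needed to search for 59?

Search path for 59: 1 -> 34 -> 53
Found: False
Comparisons: 3


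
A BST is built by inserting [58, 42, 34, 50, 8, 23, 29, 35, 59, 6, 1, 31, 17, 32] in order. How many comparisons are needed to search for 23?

Search path for 23: 58 -> 42 -> 34 -> 8 -> 23
Found: True
Comparisons: 5


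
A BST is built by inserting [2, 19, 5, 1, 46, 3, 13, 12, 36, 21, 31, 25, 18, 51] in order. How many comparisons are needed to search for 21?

Search path for 21: 2 -> 19 -> 46 -> 36 -> 21
Found: True
Comparisons: 5


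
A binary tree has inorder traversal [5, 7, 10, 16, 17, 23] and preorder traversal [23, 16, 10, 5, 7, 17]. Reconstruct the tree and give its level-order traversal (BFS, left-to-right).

Inorder:  [5, 7, 10, 16, 17, 23]
Preorder: [23, 16, 10, 5, 7, 17]
Algorithm: preorder visits root first, so consume preorder in order;
for each root, split the current inorder slice at that value into
left-subtree inorder and right-subtree inorder, then recurse.
Recursive splits:
  root=23; inorder splits into left=[5, 7, 10, 16, 17], right=[]
  root=16; inorder splits into left=[5, 7, 10], right=[17]
  root=10; inorder splits into left=[5, 7], right=[]
  root=5; inorder splits into left=[], right=[7]
  root=7; inorder splits into left=[], right=[]
  root=17; inorder splits into left=[], right=[]
Reconstructed level-order: [23, 16, 10, 17, 5, 7]


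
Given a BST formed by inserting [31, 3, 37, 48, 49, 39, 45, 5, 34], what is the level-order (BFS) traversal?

Tree insertion order: [31, 3, 37, 48, 49, 39, 45, 5, 34]
Tree (level-order array): [31, 3, 37, None, 5, 34, 48, None, None, None, None, 39, 49, None, 45]
BFS from the root, enqueuing left then right child of each popped node:
  queue [31] -> pop 31, enqueue [3, 37], visited so far: [31]
  queue [3, 37] -> pop 3, enqueue [5], visited so far: [31, 3]
  queue [37, 5] -> pop 37, enqueue [34, 48], visited so far: [31, 3, 37]
  queue [5, 34, 48] -> pop 5, enqueue [none], visited so far: [31, 3, 37, 5]
  queue [34, 48] -> pop 34, enqueue [none], visited so far: [31, 3, 37, 5, 34]
  queue [48] -> pop 48, enqueue [39, 49], visited so far: [31, 3, 37, 5, 34, 48]
  queue [39, 49] -> pop 39, enqueue [45], visited so far: [31, 3, 37, 5, 34, 48, 39]
  queue [49, 45] -> pop 49, enqueue [none], visited so far: [31, 3, 37, 5, 34, 48, 39, 49]
  queue [45] -> pop 45, enqueue [none], visited so far: [31, 3, 37, 5, 34, 48, 39, 49, 45]
Result: [31, 3, 37, 5, 34, 48, 39, 49, 45]


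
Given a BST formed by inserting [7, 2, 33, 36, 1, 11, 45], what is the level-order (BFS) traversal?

Tree insertion order: [7, 2, 33, 36, 1, 11, 45]
Tree (level-order array): [7, 2, 33, 1, None, 11, 36, None, None, None, None, None, 45]
BFS from the root, enqueuing left then right child of each popped node:
  queue [7] -> pop 7, enqueue [2, 33], visited so far: [7]
  queue [2, 33] -> pop 2, enqueue [1], visited so far: [7, 2]
  queue [33, 1] -> pop 33, enqueue [11, 36], visited so far: [7, 2, 33]
  queue [1, 11, 36] -> pop 1, enqueue [none], visited so far: [7, 2, 33, 1]
  queue [11, 36] -> pop 11, enqueue [none], visited so far: [7, 2, 33, 1, 11]
  queue [36] -> pop 36, enqueue [45], visited so far: [7, 2, 33, 1, 11, 36]
  queue [45] -> pop 45, enqueue [none], visited so far: [7, 2, 33, 1, 11, 36, 45]
Result: [7, 2, 33, 1, 11, 36, 45]


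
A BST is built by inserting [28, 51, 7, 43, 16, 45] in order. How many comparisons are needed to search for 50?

Search path for 50: 28 -> 51 -> 43 -> 45
Found: False
Comparisons: 4


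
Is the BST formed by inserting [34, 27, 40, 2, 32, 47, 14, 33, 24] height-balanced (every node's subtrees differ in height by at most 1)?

Tree (level-order array): [34, 27, 40, 2, 32, None, 47, None, 14, None, 33, None, None, None, 24]
Definition: a tree is height-balanced if, at every node, |h(left) - h(right)| <= 1 (empty subtree has height -1).
Bottom-up per-node check:
  node 24: h_left=-1, h_right=-1, diff=0 [OK], height=0
  node 14: h_left=-1, h_right=0, diff=1 [OK], height=1
  node 2: h_left=-1, h_right=1, diff=2 [FAIL (|-1-1|=2 > 1)], height=2
  node 33: h_left=-1, h_right=-1, diff=0 [OK], height=0
  node 32: h_left=-1, h_right=0, diff=1 [OK], height=1
  node 27: h_left=2, h_right=1, diff=1 [OK], height=3
  node 47: h_left=-1, h_right=-1, diff=0 [OK], height=0
  node 40: h_left=-1, h_right=0, diff=1 [OK], height=1
  node 34: h_left=3, h_right=1, diff=2 [FAIL (|3-1|=2 > 1)], height=4
Node 2 violates the condition: |-1 - 1| = 2 > 1.
Result: Not balanced


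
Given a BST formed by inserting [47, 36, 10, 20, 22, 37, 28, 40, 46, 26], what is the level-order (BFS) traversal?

Tree insertion order: [47, 36, 10, 20, 22, 37, 28, 40, 46, 26]
Tree (level-order array): [47, 36, None, 10, 37, None, 20, None, 40, None, 22, None, 46, None, 28, None, None, 26]
BFS from the root, enqueuing left then right child of each popped node:
  queue [47] -> pop 47, enqueue [36], visited so far: [47]
  queue [36] -> pop 36, enqueue [10, 37], visited so far: [47, 36]
  queue [10, 37] -> pop 10, enqueue [20], visited so far: [47, 36, 10]
  queue [37, 20] -> pop 37, enqueue [40], visited so far: [47, 36, 10, 37]
  queue [20, 40] -> pop 20, enqueue [22], visited so far: [47, 36, 10, 37, 20]
  queue [40, 22] -> pop 40, enqueue [46], visited so far: [47, 36, 10, 37, 20, 40]
  queue [22, 46] -> pop 22, enqueue [28], visited so far: [47, 36, 10, 37, 20, 40, 22]
  queue [46, 28] -> pop 46, enqueue [none], visited so far: [47, 36, 10, 37, 20, 40, 22, 46]
  queue [28] -> pop 28, enqueue [26], visited so far: [47, 36, 10, 37, 20, 40, 22, 46, 28]
  queue [26] -> pop 26, enqueue [none], visited so far: [47, 36, 10, 37, 20, 40, 22, 46, 28, 26]
Result: [47, 36, 10, 37, 20, 40, 22, 46, 28, 26]


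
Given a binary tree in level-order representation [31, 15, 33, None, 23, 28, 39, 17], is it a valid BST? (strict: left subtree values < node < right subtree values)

Level-order array: [31, 15, 33, None, 23, 28, 39, 17]
Validate using subtree bounds (lo, hi): at each node, require lo < value < hi,
then recurse left with hi=value and right with lo=value.
Preorder trace (stopping at first violation):
  at node 31 with bounds (-inf, +inf): OK
  at node 15 with bounds (-inf, 31): OK
  at node 23 with bounds (15, 31): OK
  at node 17 with bounds (15, 23): OK
  at node 33 with bounds (31, +inf): OK
  at node 28 with bounds (31, 33): VIOLATION
Node 28 violates its bound: not (31 < 28 < 33).
Result: Not a valid BST


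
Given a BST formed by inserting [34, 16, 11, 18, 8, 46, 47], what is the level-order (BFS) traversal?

Tree insertion order: [34, 16, 11, 18, 8, 46, 47]
Tree (level-order array): [34, 16, 46, 11, 18, None, 47, 8]
BFS from the root, enqueuing left then right child of each popped node:
  queue [34] -> pop 34, enqueue [16, 46], visited so far: [34]
  queue [16, 46] -> pop 16, enqueue [11, 18], visited so far: [34, 16]
  queue [46, 11, 18] -> pop 46, enqueue [47], visited so far: [34, 16, 46]
  queue [11, 18, 47] -> pop 11, enqueue [8], visited so far: [34, 16, 46, 11]
  queue [18, 47, 8] -> pop 18, enqueue [none], visited so far: [34, 16, 46, 11, 18]
  queue [47, 8] -> pop 47, enqueue [none], visited so far: [34, 16, 46, 11, 18, 47]
  queue [8] -> pop 8, enqueue [none], visited so far: [34, 16, 46, 11, 18, 47, 8]
Result: [34, 16, 46, 11, 18, 47, 8]


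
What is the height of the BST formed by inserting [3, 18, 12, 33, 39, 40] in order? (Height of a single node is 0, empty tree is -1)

Insertion order: [3, 18, 12, 33, 39, 40]
Tree (level-order array): [3, None, 18, 12, 33, None, None, None, 39, None, 40]
Compute height bottom-up (empty subtree = -1):
  height(12) = 1 + max(-1, -1) = 0
  height(40) = 1 + max(-1, -1) = 0
  height(39) = 1 + max(-1, 0) = 1
  height(33) = 1 + max(-1, 1) = 2
  height(18) = 1 + max(0, 2) = 3
  height(3) = 1 + max(-1, 3) = 4
Height = 4


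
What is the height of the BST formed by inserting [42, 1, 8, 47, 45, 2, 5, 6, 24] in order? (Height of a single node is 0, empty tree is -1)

Insertion order: [42, 1, 8, 47, 45, 2, 5, 6, 24]
Tree (level-order array): [42, 1, 47, None, 8, 45, None, 2, 24, None, None, None, 5, None, None, None, 6]
Compute height bottom-up (empty subtree = -1):
  height(6) = 1 + max(-1, -1) = 0
  height(5) = 1 + max(-1, 0) = 1
  height(2) = 1 + max(-1, 1) = 2
  height(24) = 1 + max(-1, -1) = 0
  height(8) = 1 + max(2, 0) = 3
  height(1) = 1 + max(-1, 3) = 4
  height(45) = 1 + max(-1, -1) = 0
  height(47) = 1 + max(0, -1) = 1
  height(42) = 1 + max(4, 1) = 5
Height = 5


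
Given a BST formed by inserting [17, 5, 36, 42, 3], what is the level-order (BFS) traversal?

Tree insertion order: [17, 5, 36, 42, 3]
Tree (level-order array): [17, 5, 36, 3, None, None, 42]
BFS from the root, enqueuing left then right child of each popped node:
  queue [17] -> pop 17, enqueue [5, 36], visited so far: [17]
  queue [5, 36] -> pop 5, enqueue [3], visited so far: [17, 5]
  queue [36, 3] -> pop 36, enqueue [42], visited so far: [17, 5, 36]
  queue [3, 42] -> pop 3, enqueue [none], visited so far: [17, 5, 36, 3]
  queue [42] -> pop 42, enqueue [none], visited so far: [17, 5, 36, 3, 42]
Result: [17, 5, 36, 3, 42]


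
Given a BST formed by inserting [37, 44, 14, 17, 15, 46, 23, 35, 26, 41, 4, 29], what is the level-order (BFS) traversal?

Tree insertion order: [37, 44, 14, 17, 15, 46, 23, 35, 26, 41, 4, 29]
Tree (level-order array): [37, 14, 44, 4, 17, 41, 46, None, None, 15, 23, None, None, None, None, None, None, None, 35, 26, None, None, 29]
BFS from the root, enqueuing left then right child of each popped node:
  queue [37] -> pop 37, enqueue [14, 44], visited so far: [37]
  queue [14, 44] -> pop 14, enqueue [4, 17], visited so far: [37, 14]
  queue [44, 4, 17] -> pop 44, enqueue [41, 46], visited so far: [37, 14, 44]
  queue [4, 17, 41, 46] -> pop 4, enqueue [none], visited so far: [37, 14, 44, 4]
  queue [17, 41, 46] -> pop 17, enqueue [15, 23], visited so far: [37, 14, 44, 4, 17]
  queue [41, 46, 15, 23] -> pop 41, enqueue [none], visited so far: [37, 14, 44, 4, 17, 41]
  queue [46, 15, 23] -> pop 46, enqueue [none], visited so far: [37, 14, 44, 4, 17, 41, 46]
  queue [15, 23] -> pop 15, enqueue [none], visited so far: [37, 14, 44, 4, 17, 41, 46, 15]
  queue [23] -> pop 23, enqueue [35], visited so far: [37, 14, 44, 4, 17, 41, 46, 15, 23]
  queue [35] -> pop 35, enqueue [26], visited so far: [37, 14, 44, 4, 17, 41, 46, 15, 23, 35]
  queue [26] -> pop 26, enqueue [29], visited so far: [37, 14, 44, 4, 17, 41, 46, 15, 23, 35, 26]
  queue [29] -> pop 29, enqueue [none], visited so far: [37, 14, 44, 4, 17, 41, 46, 15, 23, 35, 26, 29]
Result: [37, 14, 44, 4, 17, 41, 46, 15, 23, 35, 26, 29]


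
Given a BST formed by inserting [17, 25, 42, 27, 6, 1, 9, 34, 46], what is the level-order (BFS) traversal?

Tree insertion order: [17, 25, 42, 27, 6, 1, 9, 34, 46]
Tree (level-order array): [17, 6, 25, 1, 9, None, 42, None, None, None, None, 27, 46, None, 34]
BFS from the root, enqueuing left then right child of each popped node:
  queue [17] -> pop 17, enqueue [6, 25], visited so far: [17]
  queue [6, 25] -> pop 6, enqueue [1, 9], visited so far: [17, 6]
  queue [25, 1, 9] -> pop 25, enqueue [42], visited so far: [17, 6, 25]
  queue [1, 9, 42] -> pop 1, enqueue [none], visited so far: [17, 6, 25, 1]
  queue [9, 42] -> pop 9, enqueue [none], visited so far: [17, 6, 25, 1, 9]
  queue [42] -> pop 42, enqueue [27, 46], visited so far: [17, 6, 25, 1, 9, 42]
  queue [27, 46] -> pop 27, enqueue [34], visited so far: [17, 6, 25, 1, 9, 42, 27]
  queue [46, 34] -> pop 46, enqueue [none], visited so far: [17, 6, 25, 1, 9, 42, 27, 46]
  queue [34] -> pop 34, enqueue [none], visited so far: [17, 6, 25, 1, 9, 42, 27, 46, 34]
Result: [17, 6, 25, 1, 9, 42, 27, 46, 34]


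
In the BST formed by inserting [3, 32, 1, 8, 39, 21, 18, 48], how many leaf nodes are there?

Tree built from: [3, 32, 1, 8, 39, 21, 18, 48]
Tree (level-order array): [3, 1, 32, None, None, 8, 39, None, 21, None, 48, 18]
Rule: A leaf has 0 children.
Per-node child counts:
  node 3: 2 child(ren)
  node 1: 0 child(ren)
  node 32: 2 child(ren)
  node 8: 1 child(ren)
  node 21: 1 child(ren)
  node 18: 0 child(ren)
  node 39: 1 child(ren)
  node 48: 0 child(ren)
Matching nodes: [1, 18, 48]
Count of leaf nodes: 3


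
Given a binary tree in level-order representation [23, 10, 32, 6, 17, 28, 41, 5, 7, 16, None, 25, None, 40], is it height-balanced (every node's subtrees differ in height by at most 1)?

Tree (level-order array): [23, 10, 32, 6, 17, 28, 41, 5, 7, 16, None, 25, None, 40]
Definition: a tree is height-balanced if, at every node, |h(left) - h(right)| <= 1 (empty subtree has height -1).
Bottom-up per-node check:
  node 5: h_left=-1, h_right=-1, diff=0 [OK], height=0
  node 7: h_left=-1, h_right=-1, diff=0 [OK], height=0
  node 6: h_left=0, h_right=0, diff=0 [OK], height=1
  node 16: h_left=-1, h_right=-1, diff=0 [OK], height=0
  node 17: h_left=0, h_right=-1, diff=1 [OK], height=1
  node 10: h_left=1, h_right=1, diff=0 [OK], height=2
  node 25: h_left=-1, h_right=-1, diff=0 [OK], height=0
  node 28: h_left=0, h_right=-1, diff=1 [OK], height=1
  node 40: h_left=-1, h_right=-1, diff=0 [OK], height=0
  node 41: h_left=0, h_right=-1, diff=1 [OK], height=1
  node 32: h_left=1, h_right=1, diff=0 [OK], height=2
  node 23: h_left=2, h_right=2, diff=0 [OK], height=3
All nodes satisfy the balance condition.
Result: Balanced


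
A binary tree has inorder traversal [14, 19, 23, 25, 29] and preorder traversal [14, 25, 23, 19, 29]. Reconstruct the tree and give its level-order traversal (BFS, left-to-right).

Inorder:  [14, 19, 23, 25, 29]
Preorder: [14, 25, 23, 19, 29]
Algorithm: preorder visits root first, so consume preorder in order;
for each root, split the current inorder slice at that value into
left-subtree inorder and right-subtree inorder, then recurse.
Recursive splits:
  root=14; inorder splits into left=[], right=[19, 23, 25, 29]
  root=25; inorder splits into left=[19, 23], right=[29]
  root=23; inorder splits into left=[19], right=[]
  root=19; inorder splits into left=[], right=[]
  root=29; inorder splits into left=[], right=[]
Reconstructed level-order: [14, 25, 23, 29, 19]


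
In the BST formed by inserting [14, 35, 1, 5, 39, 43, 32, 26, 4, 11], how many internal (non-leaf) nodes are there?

Tree built from: [14, 35, 1, 5, 39, 43, 32, 26, 4, 11]
Tree (level-order array): [14, 1, 35, None, 5, 32, 39, 4, 11, 26, None, None, 43]
Rule: An internal node has at least one child.
Per-node child counts:
  node 14: 2 child(ren)
  node 1: 1 child(ren)
  node 5: 2 child(ren)
  node 4: 0 child(ren)
  node 11: 0 child(ren)
  node 35: 2 child(ren)
  node 32: 1 child(ren)
  node 26: 0 child(ren)
  node 39: 1 child(ren)
  node 43: 0 child(ren)
Matching nodes: [14, 1, 5, 35, 32, 39]
Count of internal (non-leaf) nodes: 6


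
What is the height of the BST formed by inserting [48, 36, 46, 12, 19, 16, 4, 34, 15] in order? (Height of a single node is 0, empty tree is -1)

Insertion order: [48, 36, 46, 12, 19, 16, 4, 34, 15]
Tree (level-order array): [48, 36, None, 12, 46, 4, 19, None, None, None, None, 16, 34, 15]
Compute height bottom-up (empty subtree = -1):
  height(4) = 1 + max(-1, -1) = 0
  height(15) = 1 + max(-1, -1) = 0
  height(16) = 1 + max(0, -1) = 1
  height(34) = 1 + max(-1, -1) = 0
  height(19) = 1 + max(1, 0) = 2
  height(12) = 1 + max(0, 2) = 3
  height(46) = 1 + max(-1, -1) = 0
  height(36) = 1 + max(3, 0) = 4
  height(48) = 1 + max(4, -1) = 5
Height = 5


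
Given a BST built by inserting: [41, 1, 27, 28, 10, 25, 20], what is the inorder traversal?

Tree insertion order: [41, 1, 27, 28, 10, 25, 20]
Tree (level-order array): [41, 1, None, None, 27, 10, 28, None, 25, None, None, 20]
Inorder traversal: [1, 10, 20, 25, 27, 28, 41]


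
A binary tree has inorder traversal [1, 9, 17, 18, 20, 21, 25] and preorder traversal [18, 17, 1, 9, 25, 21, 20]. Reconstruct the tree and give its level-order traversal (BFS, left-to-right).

Inorder:  [1, 9, 17, 18, 20, 21, 25]
Preorder: [18, 17, 1, 9, 25, 21, 20]
Algorithm: preorder visits root first, so consume preorder in order;
for each root, split the current inorder slice at that value into
left-subtree inorder and right-subtree inorder, then recurse.
Recursive splits:
  root=18; inorder splits into left=[1, 9, 17], right=[20, 21, 25]
  root=17; inorder splits into left=[1, 9], right=[]
  root=1; inorder splits into left=[], right=[9]
  root=9; inorder splits into left=[], right=[]
  root=25; inorder splits into left=[20, 21], right=[]
  root=21; inorder splits into left=[20], right=[]
  root=20; inorder splits into left=[], right=[]
Reconstructed level-order: [18, 17, 25, 1, 21, 9, 20]


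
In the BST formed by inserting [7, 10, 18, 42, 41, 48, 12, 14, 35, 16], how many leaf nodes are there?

Tree built from: [7, 10, 18, 42, 41, 48, 12, 14, 35, 16]
Tree (level-order array): [7, None, 10, None, 18, 12, 42, None, 14, 41, 48, None, 16, 35]
Rule: A leaf has 0 children.
Per-node child counts:
  node 7: 1 child(ren)
  node 10: 1 child(ren)
  node 18: 2 child(ren)
  node 12: 1 child(ren)
  node 14: 1 child(ren)
  node 16: 0 child(ren)
  node 42: 2 child(ren)
  node 41: 1 child(ren)
  node 35: 0 child(ren)
  node 48: 0 child(ren)
Matching nodes: [16, 35, 48]
Count of leaf nodes: 3


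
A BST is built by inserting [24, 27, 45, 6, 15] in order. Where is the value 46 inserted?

Starting tree (level order): [24, 6, 27, None, 15, None, 45]
Insertion path: 24 -> 27 -> 45
Result: insert 46 as right child of 45
Final tree (level order): [24, 6, 27, None, 15, None, 45, None, None, None, 46]


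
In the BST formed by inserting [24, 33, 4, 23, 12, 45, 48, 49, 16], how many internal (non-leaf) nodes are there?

Tree built from: [24, 33, 4, 23, 12, 45, 48, 49, 16]
Tree (level-order array): [24, 4, 33, None, 23, None, 45, 12, None, None, 48, None, 16, None, 49]
Rule: An internal node has at least one child.
Per-node child counts:
  node 24: 2 child(ren)
  node 4: 1 child(ren)
  node 23: 1 child(ren)
  node 12: 1 child(ren)
  node 16: 0 child(ren)
  node 33: 1 child(ren)
  node 45: 1 child(ren)
  node 48: 1 child(ren)
  node 49: 0 child(ren)
Matching nodes: [24, 4, 23, 12, 33, 45, 48]
Count of internal (non-leaf) nodes: 7


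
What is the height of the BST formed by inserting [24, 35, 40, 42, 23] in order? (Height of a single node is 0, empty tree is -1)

Insertion order: [24, 35, 40, 42, 23]
Tree (level-order array): [24, 23, 35, None, None, None, 40, None, 42]
Compute height bottom-up (empty subtree = -1):
  height(23) = 1 + max(-1, -1) = 0
  height(42) = 1 + max(-1, -1) = 0
  height(40) = 1 + max(-1, 0) = 1
  height(35) = 1 + max(-1, 1) = 2
  height(24) = 1 + max(0, 2) = 3
Height = 3


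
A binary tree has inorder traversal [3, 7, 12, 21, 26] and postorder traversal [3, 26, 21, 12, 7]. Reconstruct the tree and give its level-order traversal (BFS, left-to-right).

Inorder:   [3, 7, 12, 21, 26]
Postorder: [3, 26, 21, 12, 7]
Algorithm: postorder visits root last, so walk postorder right-to-left;
each value is the root of the current inorder slice — split it at that
value, recurse on the right subtree first, then the left.
Recursive splits:
  root=7; inorder splits into left=[3], right=[12, 21, 26]
  root=12; inorder splits into left=[], right=[21, 26]
  root=21; inorder splits into left=[], right=[26]
  root=26; inorder splits into left=[], right=[]
  root=3; inorder splits into left=[], right=[]
Reconstructed level-order: [7, 3, 12, 21, 26]


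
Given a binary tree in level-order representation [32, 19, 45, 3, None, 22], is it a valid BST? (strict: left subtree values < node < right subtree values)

Level-order array: [32, 19, 45, 3, None, 22]
Validate using subtree bounds (lo, hi): at each node, require lo < value < hi,
then recurse left with hi=value and right with lo=value.
Preorder trace (stopping at first violation):
  at node 32 with bounds (-inf, +inf): OK
  at node 19 with bounds (-inf, 32): OK
  at node 3 with bounds (-inf, 19): OK
  at node 45 with bounds (32, +inf): OK
  at node 22 with bounds (32, 45): VIOLATION
Node 22 violates its bound: not (32 < 22 < 45).
Result: Not a valid BST


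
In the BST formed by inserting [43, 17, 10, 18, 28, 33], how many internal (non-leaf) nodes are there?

Tree built from: [43, 17, 10, 18, 28, 33]
Tree (level-order array): [43, 17, None, 10, 18, None, None, None, 28, None, 33]
Rule: An internal node has at least one child.
Per-node child counts:
  node 43: 1 child(ren)
  node 17: 2 child(ren)
  node 10: 0 child(ren)
  node 18: 1 child(ren)
  node 28: 1 child(ren)
  node 33: 0 child(ren)
Matching nodes: [43, 17, 18, 28]
Count of internal (non-leaf) nodes: 4


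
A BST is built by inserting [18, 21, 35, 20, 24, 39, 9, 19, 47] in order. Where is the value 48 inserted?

Starting tree (level order): [18, 9, 21, None, None, 20, 35, 19, None, 24, 39, None, None, None, None, None, 47]
Insertion path: 18 -> 21 -> 35 -> 39 -> 47
Result: insert 48 as right child of 47
Final tree (level order): [18, 9, 21, None, None, 20, 35, 19, None, 24, 39, None, None, None, None, None, 47, None, 48]


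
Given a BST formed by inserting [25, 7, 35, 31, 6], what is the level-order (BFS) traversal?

Tree insertion order: [25, 7, 35, 31, 6]
Tree (level-order array): [25, 7, 35, 6, None, 31]
BFS from the root, enqueuing left then right child of each popped node:
  queue [25] -> pop 25, enqueue [7, 35], visited so far: [25]
  queue [7, 35] -> pop 7, enqueue [6], visited so far: [25, 7]
  queue [35, 6] -> pop 35, enqueue [31], visited so far: [25, 7, 35]
  queue [6, 31] -> pop 6, enqueue [none], visited so far: [25, 7, 35, 6]
  queue [31] -> pop 31, enqueue [none], visited so far: [25, 7, 35, 6, 31]
Result: [25, 7, 35, 6, 31]


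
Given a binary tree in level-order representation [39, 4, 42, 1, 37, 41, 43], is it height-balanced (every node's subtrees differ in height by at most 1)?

Tree (level-order array): [39, 4, 42, 1, 37, 41, 43]
Definition: a tree is height-balanced if, at every node, |h(left) - h(right)| <= 1 (empty subtree has height -1).
Bottom-up per-node check:
  node 1: h_left=-1, h_right=-1, diff=0 [OK], height=0
  node 37: h_left=-1, h_right=-1, diff=0 [OK], height=0
  node 4: h_left=0, h_right=0, diff=0 [OK], height=1
  node 41: h_left=-1, h_right=-1, diff=0 [OK], height=0
  node 43: h_left=-1, h_right=-1, diff=0 [OK], height=0
  node 42: h_left=0, h_right=0, diff=0 [OK], height=1
  node 39: h_left=1, h_right=1, diff=0 [OK], height=2
All nodes satisfy the balance condition.
Result: Balanced


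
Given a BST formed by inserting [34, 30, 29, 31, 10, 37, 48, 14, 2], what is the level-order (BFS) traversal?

Tree insertion order: [34, 30, 29, 31, 10, 37, 48, 14, 2]
Tree (level-order array): [34, 30, 37, 29, 31, None, 48, 10, None, None, None, None, None, 2, 14]
BFS from the root, enqueuing left then right child of each popped node:
  queue [34] -> pop 34, enqueue [30, 37], visited so far: [34]
  queue [30, 37] -> pop 30, enqueue [29, 31], visited so far: [34, 30]
  queue [37, 29, 31] -> pop 37, enqueue [48], visited so far: [34, 30, 37]
  queue [29, 31, 48] -> pop 29, enqueue [10], visited so far: [34, 30, 37, 29]
  queue [31, 48, 10] -> pop 31, enqueue [none], visited so far: [34, 30, 37, 29, 31]
  queue [48, 10] -> pop 48, enqueue [none], visited so far: [34, 30, 37, 29, 31, 48]
  queue [10] -> pop 10, enqueue [2, 14], visited so far: [34, 30, 37, 29, 31, 48, 10]
  queue [2, 14] -> pop 2, enqueue [none], visited so far: [34, 30, 37, 29, 31, 48, 10, 2]
  queue [14] -> pop 14, enqueue [none], visited so far: [34, 30, 37, 29, 31, 48, 10, 2, 14]
Result: [34, 30, 37, 29, 31, 48, 10, 2, 14]


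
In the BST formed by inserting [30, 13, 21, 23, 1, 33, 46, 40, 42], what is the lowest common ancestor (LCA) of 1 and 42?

Tree insertion order: [30, 13, 21, 23, 1, 33, 46, 40, 42]
Tree (level-order array): [30, 13, 33, 1, 21, None, 46, None, None, None, 23, 40, None, None, None, None, 42]
In a BST, the LCA of p=1, q=42 is the first node v on the
root-to-leaf path with p <= v <= q (go left if both < v, right if both > v).
Walk from root:
  at 30: 1 <= 30 <= 42, this is the LCA
LCA = 30


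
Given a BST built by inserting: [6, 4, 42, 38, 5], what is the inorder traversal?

Tree insertion order: [6, 4, 42, 38, 5]
Tree (level-order array): [6, 4, 42, None, 5, 38]
Inorder traversal: [4, 5, 6, 38, 42]


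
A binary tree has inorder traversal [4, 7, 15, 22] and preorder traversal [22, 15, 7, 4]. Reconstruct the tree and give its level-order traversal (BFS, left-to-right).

Inorder:  [4, 7, 15, 22]
Preorder: [22, 15, 7, 4]
Algorithm: preorder visits root first, so consume preorder in order;
for each root, split the current inorder slice at that value into
left-subtree inorder and right-subtree inorder, then recurse.
Recursive splits:
  root=22; inorder splits into left=[4, 7, 15], right=[]
  root=15; inorder splits into left=[4, 7], right=[]
  root=7; inorder splits into left=[4], right=[]
  root=4; inorder splits into left=[], right=[]
Reconstructed level-order: [22, 15, 7, 4]


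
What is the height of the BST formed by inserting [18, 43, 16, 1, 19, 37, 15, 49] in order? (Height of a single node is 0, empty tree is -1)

Insertion order: [18, 43, 16, 1, 19, 37, 15, 49]
Tree (level-order array): [18, 16, 43, 1, None, 19, 49, None, 15, None, 37]
Compute height bottom-up (empty subtree = -1):
  height(15) = 1 + max(-1, -1) = 0
  height(1) = 1 + max(-1, 0) = 1
  height(16) = 1 + max(1, -1) = 2
  height(37) = 1 + max(-1, -1) = 0
  height(19) = 1 + max(-1, 0) = 1
  height(49) = 1 + max(-1, -1) = 0
  height(43) = 1 + max(1, 0) = 2
  height(18) = 1 + max(2, 2) = 3
Height = 3


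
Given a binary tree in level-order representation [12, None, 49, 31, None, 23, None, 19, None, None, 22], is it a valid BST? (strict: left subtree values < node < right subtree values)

Level-order array: [12, None, 49, 31, None, 23, None, 19, None, None, 22]
Validate using subtree bounds (lo, hi): at each node, require lo < value < hi,
then recurse left with hi=value and right with lo=value.
Preorder trace (stopping at first violation):
  at node 12 with bounds (-inf, +inf): OK
  at node 49 with bounds (12, +inf): OK
  at node 31 with bounds (12, 49): OK
  at node 23 with bounds (12, 31): OK
  at node 19 with bounds (12, 23): OK
  at node 22 with bounds (19, 23): OK
No violation found at any node.
Result: Valid BST


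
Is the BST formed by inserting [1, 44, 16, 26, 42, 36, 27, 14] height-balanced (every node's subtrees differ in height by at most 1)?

Tree (level-order array): [1, None, 44, 16, None, 14, 26, None, None, None, 42, 36, None, 27]
Definition: a tree is height-balanced if, at every node, |h(left) - h(right)| <= 1 (empty subtree has height -1).
Bottom-up per-node check:
  node 14: h_left=-1, h_right=-1, diff=0 [OK], height=0
  node 27: h_left=-1, h_right=-1, diff=0 [OK], height=0
  node 36: h_left=0, h_right=-1, diff=1 [OK], height=1
  node 42: h_left=1, h_right=-1, diff=2 [FAIL (|1--1|=2 > 1)], height=2
  node 26: h_left=-1, h_right=2, diff=3 [FAIL (|-1-2|=3 > 1)], height=3
  node 16: h_left=0, h_right=3, diff=3 [FAIL (|0-3|=3 > 1)], height=4
  node 44: h_left=4, h_right=-1, diff=5 [FAIL (|4--1|=5 > 1)], height=5
  node 1: h_left=-1, h_right=5, diff=6 [FAIL (|-1-5|=6 > 1)], height=6
Node 42 violates the condition: |1 - -1| = 2 > 1.
Result: Not balanced


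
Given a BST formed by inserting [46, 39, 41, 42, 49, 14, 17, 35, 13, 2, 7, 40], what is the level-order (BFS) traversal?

Tree insertion order: [46, 39, 41, 42, 49, 14, 17, 35, 13, 2, 7, 40]
Tree (level-order array): [46, 39, 49, 14, 41, None, None, 13, 17, 40, 42, 2, None, None, 35, None, None, None, None, None, 7]
BFS from the root, enqueuing left then right child of each popped node:
  queue [46] -> pop 46, enqueue [39, 49], visited so far: [46]
  queue [39, 49] -> pop 39, enqueue [14, 41], visited so far: [46, 39]
  queue [49, 14, 41] -> pop 49, enqueue [none], visited so far: [46, 39, 49]
  queue [14, 41] -> pop 14, enqueue [13, 17], visited so far: [46, 39, 49, 14]
  queue [41, 13, 17] -> pop 41, enqueue [40, 42], visited so far: [46, 39, 49, 14, 41]
  queue [13, 17, 40, 42] -> pop 13, enqueue [2], visited so far: [46, 39, 49, 14, 41, 13]
  queue [17, 40, 42, 2] -> pop 17, enqueue [35], visited so far: [46, 39, 49, 14, 41, 13, 17]
  queue [40, 42, 2, 35] -> pop 40, enqueue [none], visited so far: [46, 39, 49, 14, 41, 13, 17, 40]
  queue [42, 2, 35] -> pop 42, enqueue [none], visited so far: [46, 39, 49, 14, 41, 13, 17, 40, 42]
  queue [2, 35] -> pop 2, enqueue [7], visited so far: [46, 39, 49, 14, 41, 13, 17, 40, 42, 2]
  queue [35, 7] -> pop 35, enqueue [none], visited so far: [46, 39, 49, 14, 41, 13, 17, 40, 42, 2, 35]
  queue [7] -> pop 7, enqueue [none], visited so far: [46, 39, 49, 14, 41, 13, 17, 40, 42, 2, 35, 7]
Result: [46, 39, 49, 14, 41, 13, 17, 40, 42, 2, 35, 7]


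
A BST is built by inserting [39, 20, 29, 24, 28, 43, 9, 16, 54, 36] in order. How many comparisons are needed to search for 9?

Search path for 9: 39 -> 20 -> 9
Found: True
Comparisons: 3


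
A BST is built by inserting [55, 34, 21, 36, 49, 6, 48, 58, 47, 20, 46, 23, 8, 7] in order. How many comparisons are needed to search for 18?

Search path for 18: 55 -> 34 -> 21 -> 6 -> 20 -> 8
Found: False
Comparisons: 6


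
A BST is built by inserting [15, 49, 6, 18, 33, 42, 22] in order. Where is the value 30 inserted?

Starting tree (level order): [15, 6, 49, None, None, 18, None, None, 33, 22, 42]
Insertion path: 15 -> 49 -> 18 -> 33 -> 22
Result: insert 30 as right child of 22
Final tree (level order): [15, 6, 49, None, None, 18, None, None, 33, 22, 42, None, 30]
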